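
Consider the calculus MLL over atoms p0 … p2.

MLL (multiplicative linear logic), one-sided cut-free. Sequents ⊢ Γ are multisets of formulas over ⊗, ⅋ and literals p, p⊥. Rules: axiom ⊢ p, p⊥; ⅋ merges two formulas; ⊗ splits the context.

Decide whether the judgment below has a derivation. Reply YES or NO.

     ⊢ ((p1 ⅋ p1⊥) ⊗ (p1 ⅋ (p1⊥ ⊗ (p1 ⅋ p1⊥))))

Proof tree:
[⊗]  ⊢ ((p1 ⅋ p1⊥) ⊗ (p1 ⅋ (p1⊥ ⊗ (p1 ⅋ p1⊥))))
  [⅋]  ⊢ (p1 ⅋ p1⊥)
    [Ax]  ⊢ p1, p1⊥
  [⅋]  ⊢ (p1 ⅋ (p1⊥ ⊗ (p1 ⅋ p1⊥)))
    [⊗]  ⊢ p1, (p1⊥ ⊗ (p1 ⅋ p1⊥))
      [Ax]  ⊢ p1, p1⊥
      [⅋]  ⊢ (p1 ⅋ p1⊥)
        [Ax]  ⊢ p1, p1⊥

Result: YES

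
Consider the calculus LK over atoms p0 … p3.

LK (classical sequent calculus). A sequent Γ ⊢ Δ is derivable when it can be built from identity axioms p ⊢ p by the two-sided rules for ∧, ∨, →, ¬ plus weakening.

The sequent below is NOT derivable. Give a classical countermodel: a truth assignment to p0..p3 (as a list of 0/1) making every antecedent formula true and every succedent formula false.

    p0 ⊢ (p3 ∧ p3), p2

Search for a countermodel by truth-table:
  v=0000: Γ:[p0=F] Δ:[(p3 ∧ p3)=F, p2=F] refutes=False
  v=0001: Γ:[p0=F] Δ:[(p3 ∧ p3)=T, p2=F] refutes=False
  v=0010: Γ:[p0=F] Δ:[(p3 ∧ p3)=F, p2=T] refutes=False
  v=0011: Γ:[p0=F] Δ:[(p3 ∧ p3)=T, p2=T] refutes=False
  v=0100: Γ:[p0=F] Δ:[(p3 ∧ p3)=F, p2=F] refutes=False
  v=0101: Γ:[p0=F] Δ:[(p3 ∧ p3)=T, p2=F] refutes=False
  v=0110: Γ:[p0=F] Δ:[(p3 ∧ p3)=F, p2=T] refutes=False
  v=0111: Γ:[p0=F] Δ:[(p3 ∧ p3)=T, p2=T] refutes=False
  v=1000: Γ:[p0=T] Δ:[(p3 ∧ p3)=F, p2=F] refutes=True  ← countermodel

Result: [1, 0, 0, 0]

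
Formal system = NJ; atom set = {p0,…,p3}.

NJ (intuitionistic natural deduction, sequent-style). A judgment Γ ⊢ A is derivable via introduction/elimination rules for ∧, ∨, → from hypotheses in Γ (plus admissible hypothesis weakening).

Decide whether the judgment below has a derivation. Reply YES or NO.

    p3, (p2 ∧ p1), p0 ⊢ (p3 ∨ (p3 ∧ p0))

Proof tree:
[∨I₂] p3, (p2 ∧ p1), p0 ⊢ (p3 ∨ (p3 ∧ p0))
  [∧I] p3, (p2 ∧ p1), p0 ⊢ (p3 ∧ p0)
    [Wk] p3, (p2 ∧ p1) ⊢ p3
      [Ax] p3 ⊢ p3
    [Ax] p0 ⊢ p0

Result: YES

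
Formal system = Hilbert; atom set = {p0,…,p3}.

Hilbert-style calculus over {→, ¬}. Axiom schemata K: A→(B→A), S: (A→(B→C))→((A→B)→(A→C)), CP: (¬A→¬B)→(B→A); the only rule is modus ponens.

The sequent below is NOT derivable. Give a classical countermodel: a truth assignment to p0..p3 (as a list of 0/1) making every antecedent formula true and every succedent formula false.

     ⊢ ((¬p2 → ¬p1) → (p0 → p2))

Enumerate valuations to refute Γ ⊢ Δ:
  v=0000: Γ:[] Δ:[((¬p2 → ¬p1) → (p0 → p2))=T] refutes=False
  v=0001: Γ:[] Δ:[((¬p2 → ¬p1) → (p0 → p2))=T] refutes=False
  v=0010: Γ:[] Δ:[((¬p2 → ¬p1) → (p0 → p2))=T] refutes=False
  v=0011: Γ:[] Δ:[((¬p2 → ¬p1) → (p0 → p2))=T] refutes=False
  v=0100: Γ:[] Δ:[((¬p2 → ¬p1) → (p0 → p2))=T] refutes=False
  v=0101: Γ:[] Δ:[((¬p2 → ¬p1) → (p0 → p2))=T] refutes=False
  v=0110: Γ:[] Δ:[((¬p2 → ¬p1) → (p0 → p2))=T] refutes=False
  v=0111: Γ:[] Δ:[((¬p2 → ¬p1) → (p0 → p2))=T] refutes=False
  v=1000: Γ:[] Δ:[((¬p2 → ¬p1) → (p0 → p2))=F] refutes=True  ← countermodel

Result: [1, 0, 0, 0]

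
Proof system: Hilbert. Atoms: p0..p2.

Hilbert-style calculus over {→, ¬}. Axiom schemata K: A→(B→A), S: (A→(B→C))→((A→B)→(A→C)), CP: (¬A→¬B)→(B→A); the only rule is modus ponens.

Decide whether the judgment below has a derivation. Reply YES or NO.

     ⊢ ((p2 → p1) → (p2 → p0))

Truth-table refutation:
  v=000: Γ:[] Δ:[((p2 → p1) → (p2 → p0))=T] refutes=False
  v=001: Γ:[] Δ:[((p2 → p1) → (p2 → p0))=T] refutes=False
  v=010: Γ:[] Δ:[((p2 → p1) → (p2 → p0))=T] refutes=False
  v=011: Γ:[] Δ:[((p2 → p1) → (p2 → p0))=F] refutes=True  ← countermodel

Result: NO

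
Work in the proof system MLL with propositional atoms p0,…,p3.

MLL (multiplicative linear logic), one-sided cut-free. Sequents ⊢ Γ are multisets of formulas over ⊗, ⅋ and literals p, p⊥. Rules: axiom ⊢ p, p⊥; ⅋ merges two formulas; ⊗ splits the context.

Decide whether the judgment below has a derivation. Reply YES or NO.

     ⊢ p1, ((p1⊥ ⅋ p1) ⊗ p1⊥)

Derivation (root first):
[⊗]  ⊢ p1, ((p1⊥ ⅋ p1) ⊗ p1⊥)
  [⅋]  ⊢ (p1⊥ ⅋ p1)
    [Ax]  ⊢ p1, p1⊥
  [Ax]  ⊢ p1, p1⊥

Result: YES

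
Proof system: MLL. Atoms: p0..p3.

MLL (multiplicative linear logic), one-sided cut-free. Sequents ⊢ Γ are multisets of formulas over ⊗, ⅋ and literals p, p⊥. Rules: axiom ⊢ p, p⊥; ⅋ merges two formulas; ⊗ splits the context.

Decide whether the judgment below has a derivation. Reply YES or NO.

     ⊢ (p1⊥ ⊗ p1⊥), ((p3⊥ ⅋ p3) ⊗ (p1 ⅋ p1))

Derivation trace:
[⊗]  ⊢ (p1⊥ ⊗ p1⊥), ((p3⊥ ⅋ p3) ⊗ (p1 ⅋ p1))
  [⅋]  ⊢ (p3⊥ ⅋ p3)
    [Ax]  ⊢ p3, p3⊥
  [⅋]  ⊢ (p1⊥ ⊗ p1⊥), (p1 ⅋ p1)
    [⊗]  ⊢ p1, p1, (p1⊥ ⊗ p1⊥)
      [Ax]  ⊢ p1, p1⊥
      [Ax]  ⊢ p1, p1⊥

Result: YES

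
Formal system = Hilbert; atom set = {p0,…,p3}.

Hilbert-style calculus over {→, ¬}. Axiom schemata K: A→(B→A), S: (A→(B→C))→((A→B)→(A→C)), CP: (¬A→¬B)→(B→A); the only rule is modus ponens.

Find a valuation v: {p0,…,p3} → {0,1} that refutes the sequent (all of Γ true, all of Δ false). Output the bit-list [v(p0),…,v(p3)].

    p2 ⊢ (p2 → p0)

Enumerate valuations to refute Γ ⊢ Δ:
  v=0000: Γ:[p2=F] Δ:[(p2 → p0)=T] refutes=False
  v=0001: Γ:[p2=F] Δ:[(p2 → p0)=T] refutes=False
  v=0010: Γ:[p2=T] Δ:[(p2 → p0)=F] refutes=True  ← countermodel

Result: [0, 0, 1, 0]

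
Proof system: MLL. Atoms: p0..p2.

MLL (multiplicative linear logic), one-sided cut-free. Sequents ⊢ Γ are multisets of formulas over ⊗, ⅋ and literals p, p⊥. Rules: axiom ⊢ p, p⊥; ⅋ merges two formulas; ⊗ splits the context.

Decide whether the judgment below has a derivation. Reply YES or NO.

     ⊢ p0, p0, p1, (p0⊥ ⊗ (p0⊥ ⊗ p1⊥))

Proof tree:
[⊗]  ⊢ p0, p0, p1, (p0⊥ ⊗ (p0⊥ ⊗ p1⊥))
  [Ax]  ⊢ p0, p0⊥
  [⊗]  ⊢ p0, p1, (p0⊥ ⊗ p1⊥)
    [Ax]  ⊢ p0, p0⊥
    [Ax]  ⊢ p1, p1⊥

Result: YES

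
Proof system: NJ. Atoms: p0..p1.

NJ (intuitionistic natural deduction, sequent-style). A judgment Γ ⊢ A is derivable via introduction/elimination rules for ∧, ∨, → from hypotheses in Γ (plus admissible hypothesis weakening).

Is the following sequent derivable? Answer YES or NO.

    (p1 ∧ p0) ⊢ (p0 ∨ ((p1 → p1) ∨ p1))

Proof tree:
[∨I₂] (p1 ∧ p0) ⊢ (p0 ∨ ((p1 → p1) ∨ p1))
  [∨I₁] (p1 ∧ p0) ⊢ ((p1 → p1) ∨ p1)
    [→I] (p1 ∧ p0) ⊢ (p1 → p1)
      [Wk] p1, (p1 ∧ p0) ⊢ p1
        [Ax] p1 ⊢ p1

Result: YES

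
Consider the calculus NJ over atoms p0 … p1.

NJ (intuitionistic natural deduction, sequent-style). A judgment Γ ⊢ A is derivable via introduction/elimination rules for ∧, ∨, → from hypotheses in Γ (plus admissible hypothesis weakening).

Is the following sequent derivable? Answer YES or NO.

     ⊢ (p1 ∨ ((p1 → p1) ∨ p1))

Derivation trace:
[∨I₂]  ⊢ (p1 ∨ ((p1 → p1) ∨ p1))
  [∨I₁]  ⊢ ((p1 → p1) ∨ p1)
    [→I]  ⊢ (p1 → p1)
      [Ax] p1 ⊢ p1

Result: YES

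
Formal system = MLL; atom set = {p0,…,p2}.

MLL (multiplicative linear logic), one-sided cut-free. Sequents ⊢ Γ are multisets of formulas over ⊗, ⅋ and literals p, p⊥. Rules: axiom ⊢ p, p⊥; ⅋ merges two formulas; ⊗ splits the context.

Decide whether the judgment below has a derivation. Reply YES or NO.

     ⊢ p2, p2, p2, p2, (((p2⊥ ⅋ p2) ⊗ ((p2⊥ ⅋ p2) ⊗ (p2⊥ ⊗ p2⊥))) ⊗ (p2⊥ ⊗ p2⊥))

Proof tree:
[⊗]  ⊢ p2, p2, p2, p2, (((p2⊥ ⅋ p2) ⊗ ((p2⊥ ⅋ p2) ⊗ (p2⊥ ⊗ p2⊥))) ⊗ (p2⊥ ⊗ p2⊥))
  [⊗]  ⊢ p2, p2, ((p2⊥ ⅋ p2) ⊗ ((p2⊥ ⅋ p2) ⊗ (p2⊥ ⊗ p2⊥)))
    [⅋]  ⊢ (p2⊥ ⅋ p2)
      [Ax]  ⊢ p2, p2⊥
    [⊗]  ⊢ p2, p2, ((p2⊥ ⅋ p2) ⊗ (p2⊥ ⊗ p2⊥))
      [⅋]  ⊢ (p2⊥ ⅋ p2)
        [Ax]  ⊢ p2, p2⊥
      [⊗]  ⊢ p2, p2, (p2⊥ ⊗ p2⊥)
        [Ax]  ⊢ p2, p2⊥
        [Ax]  ⊢ p2, p2⊥
  [⊗]  ⊢ p2, p2, (p2⊥ ⊗ p2⊥)
    [Ax]  ⊢ p2, p2⊥
    [Ax]  ⊢ p2, p2⊥

Result: YES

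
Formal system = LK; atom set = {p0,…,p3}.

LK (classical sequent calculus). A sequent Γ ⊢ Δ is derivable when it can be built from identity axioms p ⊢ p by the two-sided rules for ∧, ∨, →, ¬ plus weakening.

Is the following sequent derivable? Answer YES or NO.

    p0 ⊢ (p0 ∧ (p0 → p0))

Proof tree:
[∧R] p0 ⊢ (p0 ∧ (p0 → p0))
  [Ax] p0 ⊢ p0
  [→R]  ⊢ (p0 → p0)
    [Ax] p0 ⊢ p0

Result: YES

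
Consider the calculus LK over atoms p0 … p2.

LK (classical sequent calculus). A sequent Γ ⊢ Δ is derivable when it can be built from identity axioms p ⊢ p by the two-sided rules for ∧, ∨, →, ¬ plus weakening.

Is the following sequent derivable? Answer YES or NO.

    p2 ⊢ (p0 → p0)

Derivation trace:
[WL] p2 ⊢ (p0 → p0)
  [→R]  ⊢ (p0 → p0)
    [Ax] p0 ⊢ p0

Result: YES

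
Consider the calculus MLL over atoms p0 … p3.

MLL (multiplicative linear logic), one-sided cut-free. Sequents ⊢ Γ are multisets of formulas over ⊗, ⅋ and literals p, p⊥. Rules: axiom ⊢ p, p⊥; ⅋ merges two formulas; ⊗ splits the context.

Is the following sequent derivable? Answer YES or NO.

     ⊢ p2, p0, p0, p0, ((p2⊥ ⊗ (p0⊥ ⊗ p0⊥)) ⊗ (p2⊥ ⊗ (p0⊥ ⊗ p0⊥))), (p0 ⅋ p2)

Derivation (root first):
[⅋]  ⊢ p2, p0, p0, p0, ((p2⊥ ⊗ (p0⊥ ⊗ p0⊥)) ⊗ (p2⊥ ⊗ (p0⊥ ⊗ p0⊥))), (p0 ⅋ p2)
  [⊗]  ⊢ p2, p0, p0, p2, p0, p0, ((p2⊥ ⊗ (p0⊥ ⊗ p0⊥)) ⊗ (p2⊥ ⊗ (p0⊥ ⊗ p0⊥)))
    [⊗]  ⊢ p2, p0, p0, (p2⊥ ⊗ (p0⊥ ⊗ p0⊥))
      [Ax]  ⊢ p2, p2⊥
      [⊗]  ⊢ p0, p0, (p0⊥ ⊗ p0⊥)
        [Ax]  ⊢ p0, p0⊥
        [Ax]  ⊢ p0, p0⊥
    [⊗]  ⊢ p2, p0, p0, (p2⊥ ⊗ (p0⊥ ⊗ p0⊥))
      [Ax]  ⊢ p2, p2⊥
      [⊗]  ⊢ p0, p0, (p0⊥ ⊗ p0⊥)
        [Ax]  ⊢ p0, p0⊥
        [Ax]  ⊢ p0, p0⊥

Result: YES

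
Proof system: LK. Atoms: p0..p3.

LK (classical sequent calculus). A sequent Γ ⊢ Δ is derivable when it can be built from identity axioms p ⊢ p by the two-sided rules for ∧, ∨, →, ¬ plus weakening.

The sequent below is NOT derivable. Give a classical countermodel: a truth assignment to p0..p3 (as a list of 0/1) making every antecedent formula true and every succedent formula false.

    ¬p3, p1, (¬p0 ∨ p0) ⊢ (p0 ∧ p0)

Enumerate valuations to refute Γ ⊢ Δ:
  v=0000: Γ:[¬p3=T, p1=F, (¬p0 ∨ p0)=T] Δ:[(p0 ∧ p0)=F] refutes=False
  v=0001: Γ:[¬p3=F, p1=F, (¬p0 ∨ p0)=T] Δ:[(p0 ∧ p0)=F] refutes=False
  v=0010: Γ:[¬p3=T, p1=F, (¬p0 ∨ p0)=T] Δ:[(p0 ∧ p0)=F] refutes=False
  v=0011: Γ:[¬p3=F, p1=F, (¬p0 ∨ p0)=T] Δ:[(p0 ∧ p0)=F] refutes=False
  v=0100: Γ:[¬p3=T, p1=T, (¬p0 ∨ p0)=T] Δ:[(p0 ∧ p0)=F] refutes=True  ← countermodel

Result: [0, 1, 0, 0]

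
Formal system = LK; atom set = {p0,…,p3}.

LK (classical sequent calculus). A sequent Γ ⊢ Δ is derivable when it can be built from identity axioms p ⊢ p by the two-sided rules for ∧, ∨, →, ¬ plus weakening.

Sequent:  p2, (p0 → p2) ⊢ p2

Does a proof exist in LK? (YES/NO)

Derivation (root first):
[→L] p2, (p0 → p2) ⊢ p2
  [WR] p2 ⊢ p2, p0
    [Ax] p2 ⊢ p2
  [Ax] p2 ⊢ p2

Result: YES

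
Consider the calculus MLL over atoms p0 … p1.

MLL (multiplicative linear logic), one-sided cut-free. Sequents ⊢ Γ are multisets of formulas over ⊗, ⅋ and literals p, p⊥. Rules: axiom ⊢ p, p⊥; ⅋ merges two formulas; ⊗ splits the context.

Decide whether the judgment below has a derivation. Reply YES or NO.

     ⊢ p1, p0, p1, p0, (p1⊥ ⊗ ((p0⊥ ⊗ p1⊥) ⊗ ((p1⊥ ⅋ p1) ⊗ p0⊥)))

Derivation trace:
[⊗]  ⊢ p1, p0, p1, p0, (p1⊥ ⊗ ((p0⊥ ⊗ p1⊥) ⊗ ((p1⊥ ⅋ p1) ⊗ p0⊥)))
  [Ax]  ⊢ p1, p1⊥
  [⊗]  ⊢ p0, p1, p0, ((p0⊥ ⊗ p1⊥) ⊗ ((p1⊥ ⅋ p1) ⊗ p0⊥))
    [⊗]  ⊢ p0, p1, (p0⊥ ⊗ p1⊥)
      [Ax]  ⊢ p0, p0⊥
      [Ax]  ⊢ p1, p1⊥
    [⊗]  ⊢ p0, ((p1⊥ ⅋ p1) ⊗ p0⊥)
      [⅋]  ⊢ (p1⊥ ⅋ p1)
        [Ax]  ⊢ p1, p1⊥
      [Ax]  ⊢ p0, p0⊥

Result: YES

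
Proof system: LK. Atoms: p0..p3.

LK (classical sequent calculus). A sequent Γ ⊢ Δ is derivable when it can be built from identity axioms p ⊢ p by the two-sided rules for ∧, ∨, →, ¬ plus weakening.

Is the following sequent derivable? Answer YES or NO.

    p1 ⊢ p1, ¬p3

Proof tree:
[¬R] p1 ⊢ p1, ¬p3
  [WL] p1, p3 ⊢ p1
    [Ax] p1 ⊢ p1

Result: YES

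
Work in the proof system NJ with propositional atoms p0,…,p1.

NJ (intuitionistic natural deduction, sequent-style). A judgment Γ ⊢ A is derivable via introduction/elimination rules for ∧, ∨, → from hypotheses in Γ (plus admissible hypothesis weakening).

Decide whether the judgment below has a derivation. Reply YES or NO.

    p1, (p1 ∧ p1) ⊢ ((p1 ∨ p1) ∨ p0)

Proof tree:
[Wk] p1, (p1 ∧ p1) ⊢ ((p1 ∨ p1) ∨ p0)
  [∨I₁] p1 ⊢ ((p1 ∨ p1) ∨ p0)
    [∨I₂] p1 ⊢ (p1 ∨ p1)
      [Ax] p1 ⊢ p1

Result: YES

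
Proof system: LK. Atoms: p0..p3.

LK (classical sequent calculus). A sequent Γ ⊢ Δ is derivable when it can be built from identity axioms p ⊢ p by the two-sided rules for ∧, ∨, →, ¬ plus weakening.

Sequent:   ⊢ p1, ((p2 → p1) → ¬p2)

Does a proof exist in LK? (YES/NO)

Derivation trace:
[→R]  ⊢ p1, ((p2 → p1) → ¬p2)
  [¬R] (p2 → p1) ⊢ p1, ¬p2
    [→L] p2, (p2 → p1) ⊢ p1
      [Ax] p2 ⊢ p2
      [Ax] p1 ⊢ p1

Result: YES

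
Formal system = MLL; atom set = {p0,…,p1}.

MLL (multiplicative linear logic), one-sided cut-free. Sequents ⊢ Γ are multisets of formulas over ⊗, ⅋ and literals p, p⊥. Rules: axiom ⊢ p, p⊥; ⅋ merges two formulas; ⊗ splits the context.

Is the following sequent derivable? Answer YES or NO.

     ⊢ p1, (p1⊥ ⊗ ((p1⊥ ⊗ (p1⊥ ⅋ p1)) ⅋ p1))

Derivation (root first):
[⊗]  ⊢ p1, (p1⊥ ⊗ ((p1⊥ ⊗ (p1⊥ ⅋ p1)) ⅋ p1))
  [Ax]  ⊢ p1, p1⊥
  [⅋]  ⊢ ((p1⊥ ⊗ (p1⊥ ⅋ p1)) ⅋ p1)
    [⊗]  ⊢ p1, (p1⊥ ⊗ (p1⊥ ⅋ p1))
      [Ax]  ⊢ p1, p1⊥
      [⅋]  ⊢ (p1⊥ ⅋ p1)
        [Ax]  ⊢ p1, p1⊥

Result: YES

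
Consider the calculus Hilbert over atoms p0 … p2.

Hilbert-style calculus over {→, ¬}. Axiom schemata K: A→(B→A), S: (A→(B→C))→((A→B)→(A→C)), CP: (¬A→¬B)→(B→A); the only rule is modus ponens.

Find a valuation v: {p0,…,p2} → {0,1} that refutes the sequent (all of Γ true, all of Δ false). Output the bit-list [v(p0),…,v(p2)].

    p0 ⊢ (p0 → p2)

Enumerate valuations to refute Γ ⊢ Δ:
  v=000: Γ:[p0=F] Δ:[(p0 → p2)=T] refutes=False
  v=001: Γ:[p0=F] Δ:[(p0 → p2)=T] refutes=False
  v=010: Γ:[p0=F] Δ:[(p0 → p2)=T] refutes=False
  v=011: Γ:[p0=F] Δ:[(p0 → p2)=T] refutes=False
  v=100: Γ:[p0=T] Δ:[(p0 → p2)=F] refutes=True  ← countermodel

Result: [1, 0, 0]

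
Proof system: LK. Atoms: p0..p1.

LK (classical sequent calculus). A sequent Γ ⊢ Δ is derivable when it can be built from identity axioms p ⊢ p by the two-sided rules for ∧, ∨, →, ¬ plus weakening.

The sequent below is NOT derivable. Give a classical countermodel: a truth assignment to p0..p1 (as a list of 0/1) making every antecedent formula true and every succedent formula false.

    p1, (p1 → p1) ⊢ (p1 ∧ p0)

Search for a countermodel by truth-table:
  v=00: Γ:[p1=F, (p1 → p1)=T] Δ:[(p1 ∧ p0)=F] refutes=False
  v=01: Γ:[p1=T, (p1 → p1)=T] Δ:[(p1 ∧ p0)=F] refutes=True  ← countermodel

Result: [0, 1]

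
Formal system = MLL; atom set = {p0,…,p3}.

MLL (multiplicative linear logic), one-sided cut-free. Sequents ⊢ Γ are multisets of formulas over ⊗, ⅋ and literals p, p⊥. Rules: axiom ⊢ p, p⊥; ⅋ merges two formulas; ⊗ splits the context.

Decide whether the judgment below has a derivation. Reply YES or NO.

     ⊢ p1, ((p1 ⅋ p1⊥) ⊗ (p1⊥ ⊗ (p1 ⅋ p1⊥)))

Proof tree:
[⊗]  ⊢ p1, ((p1 ⅋ p1⊥) ⊗ (p1⊥ ⊗ (p1 ⅋ p1⊥)))
  [⅋]  ⊢ (p1 ⅋ p1⊥)
    [Ax]  ⊢ p1, p1⊥
  [⊗]  ⊢ p1, (p1⊥ ⊗ (p1 ⅋ p1⊥))
    [Ax]  ⊢ p1, p1⊥
    [⅋]  ⊢ (p1 ⅋ p1⊥)
      [Ax]  ⊢ p1, p1⊥

Result: YES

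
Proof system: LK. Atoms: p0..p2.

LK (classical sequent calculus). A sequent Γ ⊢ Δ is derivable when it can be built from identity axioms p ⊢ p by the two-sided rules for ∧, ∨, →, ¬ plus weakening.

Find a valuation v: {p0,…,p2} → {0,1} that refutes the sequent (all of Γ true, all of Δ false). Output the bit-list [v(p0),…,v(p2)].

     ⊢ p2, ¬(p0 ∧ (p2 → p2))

Truth-table refutation:
  v=000: Γ:[] Δ:[p2=F, ¬(p0 ∧ (p2 → p2))=T] refutes=False
  v=001: Γ:[] Δ:[p2=T, ¬(p0 ∧ (p2 → p2))=T] refutes=False
  v=010: Γ:[] Δ:[p2=F, ¬(p0 ∧ (p2 → p2))=T] refutes=False
  v=011: Γ:[] Δ:[p2=T, ¬(p0 ∧ (p2 → p2))=T] refutes=False
  v=100: Γ:[] Δ:[p2=F, ¬(p0 ∧ (p2 → p2))=F] refutes=True  ← countermodel

Result: [1, 0, 0]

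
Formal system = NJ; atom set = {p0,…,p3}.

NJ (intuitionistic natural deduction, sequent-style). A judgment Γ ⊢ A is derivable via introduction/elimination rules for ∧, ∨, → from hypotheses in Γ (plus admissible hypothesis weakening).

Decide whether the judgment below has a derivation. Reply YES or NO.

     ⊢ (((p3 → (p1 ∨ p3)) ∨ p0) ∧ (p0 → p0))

Derivation (root first):
[∧I]  ⊢ (((p3 → (p1 ∨ p3)) ∨ p0) ∧ (p0 → p0))
  [∨I₁]  ⊢ ((p3 → (p1 ∨ p3)) ∨ p0)
    [→I]  ⊢ (p3 → (p1 ∨ p3))
      [∨I₂] p3 ⊢ (p1 ∨ p3)
        [Ax] p3 ⊢ p3
  [→I]  ⊢ (p0 → p0)
    [Ax] p0 ⊢ p0

Result: YES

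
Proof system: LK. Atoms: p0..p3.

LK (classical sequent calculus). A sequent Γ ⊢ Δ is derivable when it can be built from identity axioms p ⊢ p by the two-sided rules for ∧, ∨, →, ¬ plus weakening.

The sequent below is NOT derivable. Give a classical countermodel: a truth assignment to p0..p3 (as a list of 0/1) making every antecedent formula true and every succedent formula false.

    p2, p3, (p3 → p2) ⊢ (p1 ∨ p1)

Truth-table refutation:
  v=0000: Γ:[p2=F, p3=F, (p3 → p2)=T] Δ:[(p1 ∨ p1)=F] refutes=False
  v=0001: Γ:[p2=F, p3=T, (p3 → p2)=F] Δ:[(p1 ∨ p1)=F] refutes=False
  v=0010: Γ:[p2=T, p3=F, (p3 → p2)=T] Δ:[(p1 ∨ p1)=F] refutes=False
  v=0011: Γ:[p2=T, p3=T, (p3 → p2)=T] Δ:[(p1 ∨ p1)=F] refutes=True  ← countermodel

Result: [0, 0, 1, 1]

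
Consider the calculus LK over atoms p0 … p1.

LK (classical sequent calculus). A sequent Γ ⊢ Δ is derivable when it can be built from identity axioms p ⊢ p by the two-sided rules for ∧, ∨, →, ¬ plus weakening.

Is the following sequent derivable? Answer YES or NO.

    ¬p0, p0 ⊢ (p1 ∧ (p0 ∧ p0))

Proof tree:
[∧R] ¬p0, p0 ⊢ (p1 ∧ (p0 ∧ p0))
  [WR] p0, ¬p0 ⊢ p1
    [¬L] p0, ¬p0 ⊢ 
      [Ax] p0 ⊢ p0
  [∧R] p0 ⊢ (p0 ∧ p0)
    [Ax] p0 ⊢ p0
    [Ax] p0 ⊢ p0

Result: YES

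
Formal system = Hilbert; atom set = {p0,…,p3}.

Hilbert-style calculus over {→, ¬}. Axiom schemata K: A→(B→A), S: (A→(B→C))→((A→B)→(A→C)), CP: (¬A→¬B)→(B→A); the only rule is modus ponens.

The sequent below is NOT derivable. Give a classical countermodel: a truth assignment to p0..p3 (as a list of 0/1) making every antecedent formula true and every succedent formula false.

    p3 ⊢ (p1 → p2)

Enumerate valuations to refute Γ ⊢ Δ:
  v=0000: Γ:[p3=F] Δ:[(p1 → p2)=T] refutes=False
  v=0001: Γ:[p3=T] Δ:[(p1 → p2)=T] refutes=False
  v=0010: Γ:[p3=F] Δ:[(p1 → p2)=T] refutes=False
  v=0011: Γ:[p3=T] Δ:[(p1 → p2)=T] refutes=False
  v=0100: Γ:[p3=F] Δ:[(p1 → p2)=F] refutes=False
  v=0101: Γ:[p3=T] Δ:[(p1 → p2)=F] refutes=True  ← countermodel

Result: [0, 1, 0, 1]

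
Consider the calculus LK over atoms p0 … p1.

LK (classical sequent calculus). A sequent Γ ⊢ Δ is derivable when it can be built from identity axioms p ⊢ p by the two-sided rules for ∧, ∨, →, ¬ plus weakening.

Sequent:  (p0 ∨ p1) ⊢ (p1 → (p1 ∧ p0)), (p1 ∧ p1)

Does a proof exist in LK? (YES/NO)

Proof tree:
[∨L] (p0 ∨ p1) ⊢ (p1 → (p1 ∧ p0)), (p1 ∧ p1)
  [→R] p0 ⊢ (p1 → (p1 ∧ p0))
    [∧R] p1, p0 ⊢ (p1 ∧ p0)
      [WL] p1, p0 ⊢ p1
        [Ax] p1 ⊢ p1
      [Ax] p0 ⊢ p0
  [∧R] p1 ⊢ (p1 ∧ p1)
    [Ax] p1 ⊢ p1
    [Ax] p1 ⊢ p1

Result: YES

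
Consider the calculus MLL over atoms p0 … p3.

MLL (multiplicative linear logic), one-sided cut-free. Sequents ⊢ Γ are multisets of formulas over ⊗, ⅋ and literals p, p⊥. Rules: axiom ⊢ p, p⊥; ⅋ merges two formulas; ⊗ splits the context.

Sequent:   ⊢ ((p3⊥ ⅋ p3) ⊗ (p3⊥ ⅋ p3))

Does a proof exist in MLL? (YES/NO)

Proof tree:
[⊗]  ⊢ ((p3⊥ ⅋ p3) ⊗ (p3⊥ ⅋ p3))
  [⅋]  ⊢ (p3⊥ ⅋ p3)
    [Ax]  ⊢ p3, p3⊥
  [⅋]  ⊢ (p3⊥ ⅋ p3)
    [Ax]  ⊢ p3, p3⊥

Result: YES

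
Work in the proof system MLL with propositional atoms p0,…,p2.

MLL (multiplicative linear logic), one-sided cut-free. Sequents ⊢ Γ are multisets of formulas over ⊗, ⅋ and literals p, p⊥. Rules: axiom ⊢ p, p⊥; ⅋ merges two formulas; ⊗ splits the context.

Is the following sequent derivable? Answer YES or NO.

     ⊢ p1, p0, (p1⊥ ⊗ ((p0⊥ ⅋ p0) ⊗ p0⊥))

Proof tree:
[⊗]  ⊢ p1, p0, (p1⊥ ⊗ ((p0⊥ ⅋ p0) ⊗ p0⊥))
  [Ax]  ⊢ p1, p1⊥
  [⊗]  ⊢ p0, ((p0⊥ ⅋ p0) ⊗ p0⊥)
    [⅋]  ⊢ (p0⊥ ⅋ p0)
      [Ax]  ⊢ p0, p0⊥
    [Ax]  ⊢ p0, p0⊥

Result: YES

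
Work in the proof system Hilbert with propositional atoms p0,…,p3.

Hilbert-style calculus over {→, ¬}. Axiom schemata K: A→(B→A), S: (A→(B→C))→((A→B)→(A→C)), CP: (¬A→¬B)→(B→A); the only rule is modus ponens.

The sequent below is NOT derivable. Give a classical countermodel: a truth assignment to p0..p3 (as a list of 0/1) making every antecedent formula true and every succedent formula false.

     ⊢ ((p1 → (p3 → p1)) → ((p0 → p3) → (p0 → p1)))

Truth-table refutation:
  v=0000: Γ:[] Δ:[((p1 → (p3 → p1)) → ((p0 → p3) → (p0 → p1)))=T] refutes=False
  v=0001: Γ:[] Δ:[((p1 → (p3 → p1)) → ((p0 → p3) → (p0 → p1)))=T] refutes=False
  v=0010: Γ:[] Δ:[((p1 → (p3 → p1)) → ((p0 → p3) → (p0 → p1)))=T] refutes=False
  v=0011: Γ:[] Δ:[((p1 → (p3 → p1)) → ((p0 → p3) → (p0 → p1)))=T] refutes=False
  v=0100: Γ:[] Δ:[((p1 → (p3 → p1)) → ((p0 → p3) → (p0 → p1)))=T] refutes=False
  v=0101: Γ:[] Δ:[((p1 → (p3 → p1)) → ((p0 → p3) → (p0 → p1)))=T] refutes=False
  v=0110: Γ:[] Δ:[((p1 → (p3 → p1)) → ((p0 → p3) → (p0 → p1)))=T] refutes=False
  v=0111: Γ:[] Δ:[((p1 → (p3 → p1)) → ((p0 → p3) → (p0 → p1)))=T] refutes=False
  v=1000: Γ:[] Δ:[((p1 → (p3 → p1)) → ((p0 → p3) → (p0 → p1)))=T] refutes=False
  v=1001: Γ:[] Δ:[((p1 → (p3 → p1)) → ((p0 → p3) → (p0 → p1)))=F] refutes=True  ← countermodel

Result: [1, 0, 0, 1]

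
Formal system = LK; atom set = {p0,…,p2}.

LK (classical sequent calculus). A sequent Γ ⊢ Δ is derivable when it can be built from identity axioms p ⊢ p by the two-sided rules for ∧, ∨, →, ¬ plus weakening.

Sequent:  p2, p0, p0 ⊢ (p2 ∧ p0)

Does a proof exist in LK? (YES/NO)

Proof tree:
[WL] p2, p0, p0 ⊢ (p2 ∧ p0)
  [∧R] p2, p0 ⊢ (p2 ∧ p0)
    [Ax] p2 ⊢ p2
    [Ax] p0 ⊢ p0

Result: YES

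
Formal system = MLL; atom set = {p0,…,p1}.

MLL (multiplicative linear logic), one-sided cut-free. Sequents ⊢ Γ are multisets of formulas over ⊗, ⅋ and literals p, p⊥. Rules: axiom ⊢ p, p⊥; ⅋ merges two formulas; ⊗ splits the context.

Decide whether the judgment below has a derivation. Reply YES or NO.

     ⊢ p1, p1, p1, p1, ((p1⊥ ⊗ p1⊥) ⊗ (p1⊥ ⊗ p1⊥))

Derivation trace:
[⊗]  ⊢ p1, p1, p1, p1, ((p1⊥ ⊗ p1⊥) ⊗ (p1⊥ ⊗ p1⊥))
  [⊗]  ⊢ p1, p1, (p1⊥ ⊗ p1⊥)
    [Ax]  ⊢ p1, p1⊥
    [Ax]  ⊢ p1, p1⊥
  [⊗]  ⊢ p1, p1, (p1⊥ ⊗ p1⊥)
    [Ax]  ⊢ p1, p1⊥
    [Ax]  ⊢ p1, p1⊥

Result: YES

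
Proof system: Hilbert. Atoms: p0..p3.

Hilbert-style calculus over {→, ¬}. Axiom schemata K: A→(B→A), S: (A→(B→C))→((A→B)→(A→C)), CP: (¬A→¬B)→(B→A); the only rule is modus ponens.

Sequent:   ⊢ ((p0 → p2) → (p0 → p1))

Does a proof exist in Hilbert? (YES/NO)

Enumerate valuations to refute Γ ⊢ Δ:
  v=0000: Γ:[] Δ:[((p0 → p2) → (p0 → p1))=T] refutes=False
  v=0001: Γ:[] Δ:[((p0 → p2) → (p0 → p1))=T] refutes=False
  v=0010: Γ:[] Δ:[((p0 → p2) → (p0 → p1))=T] refutes=False
  v=0011: Γ:[] Δ:[((p0 → p2) → (p0 → p1))=T] refutes=False
  v=0100: Γ:[] Δ:[((p0 → p2) → (p0 → p1))=T] refutes=False
  v=0101: Γ:[] Δ:[((p0 → p2) → (p0 → p1))=T] refutes=False
  v=0110: Γ:[] Δ:[((p0 → p2) → (p0 → p1))=T] refutes=False
  v=0111: Γ:[] Δ:[((p0 → p2) → (p0 → p1))=T] refutes=False
  v=1000: Γ:[] Δ:[((p0 → p2) → (p0 → p1))=T] refutes=False
  v=1001: Γ:[] Δ:[((p0 → p2) → (p0 → p1))=T] refutes=False
  v=1010: Γ:[] Δ:[((p0 → p2) → (p0 → p1))=F] refutes=True  ← countermodel

Result: NO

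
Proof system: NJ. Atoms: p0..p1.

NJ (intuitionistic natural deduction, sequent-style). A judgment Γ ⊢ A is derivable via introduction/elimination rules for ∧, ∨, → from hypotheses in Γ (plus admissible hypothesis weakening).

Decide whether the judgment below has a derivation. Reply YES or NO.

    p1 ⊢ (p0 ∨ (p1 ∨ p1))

Proof tree:
[∨I₂] p1 ⊢ (p0 ∨ (p1 ∨ p1))
  [∨I₁] p1 ⊢ (p1 ∨ p1)
    [Ax] p1 ⊢ p1

Result: YES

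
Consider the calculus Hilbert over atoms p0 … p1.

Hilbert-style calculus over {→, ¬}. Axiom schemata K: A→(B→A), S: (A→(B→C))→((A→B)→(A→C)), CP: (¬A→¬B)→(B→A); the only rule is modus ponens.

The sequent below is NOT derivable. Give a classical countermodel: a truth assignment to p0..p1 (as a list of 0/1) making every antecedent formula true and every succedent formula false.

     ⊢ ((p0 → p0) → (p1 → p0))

Enumerate valuations to refute Γ ⊢ Δ:
  v=00: Γ:[] Δ:[((p0 → p0) → (p1 → p0))=T] refutes=False
  v=01: Γ:[] Δ:[((p0 → p0) → (p1 → p0))=F] refutes=True  ← countermodel

Result: [0, 1]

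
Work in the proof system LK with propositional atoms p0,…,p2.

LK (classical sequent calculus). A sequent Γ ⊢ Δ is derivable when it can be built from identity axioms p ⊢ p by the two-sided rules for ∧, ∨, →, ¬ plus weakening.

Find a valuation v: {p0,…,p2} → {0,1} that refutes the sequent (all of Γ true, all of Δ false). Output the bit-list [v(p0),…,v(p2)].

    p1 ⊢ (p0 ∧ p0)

Truth-table refutation:
  v=000: Γ:[p1=F] Δ:[(p0 ∧ p0)=F] refutes=False
  v=001: Γ:[p1=F] Δ:[(p0 ∧ p0)=F] refutes=False
  v=010: Γ:[p1=T] Δ:[(p0 ∧ p0)=F] refutes=True  ← countermodel

Result: [0, 1, 0]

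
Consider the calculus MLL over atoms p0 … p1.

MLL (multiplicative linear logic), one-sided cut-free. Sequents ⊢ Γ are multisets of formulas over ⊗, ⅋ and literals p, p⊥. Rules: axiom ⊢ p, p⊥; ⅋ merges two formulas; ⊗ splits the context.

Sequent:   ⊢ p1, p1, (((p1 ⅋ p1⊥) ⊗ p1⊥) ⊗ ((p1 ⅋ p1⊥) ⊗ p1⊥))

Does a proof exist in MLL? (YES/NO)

Derivation trace:
[⊗]  ⊢ p1, p1, (((p1 ⅋ p1⊥) ⊗ p1⊥) ⊗ ((p1 ⅋ p1⊥) ⊗ p1⊥))
  [⊗]  ⊢ p1, ((p1 ⅋ p1⊥) ⊗ p1⊥)
    [⅋]  ⊢ (p1 ⅋ p1⊥)
      [Ax]  ⊢ p1, p1⊥
    [Ax]  ⊢ p1, p1⊥
  [⊗]  ⊢ p1, ((p1 ⅋ p1⊥) ⊗ p1⊥)
    [⅋]  ⊢ (p1 ⅋ p1⊥)
      [Ax]  ⊢ p1, p1⊥
    [Ax]  ⊢ p1, p1⊥

Result: YES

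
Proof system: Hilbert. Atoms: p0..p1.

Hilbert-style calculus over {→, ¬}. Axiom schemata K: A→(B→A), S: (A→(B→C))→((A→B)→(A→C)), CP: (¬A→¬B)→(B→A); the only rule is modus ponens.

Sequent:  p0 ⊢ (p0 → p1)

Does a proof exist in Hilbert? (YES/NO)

Truth-table refutation:
  v=00: Γ:[p0=F] Δ:[(p0 → p1)=T] refutes=False
  v=01: Γ:[p0=F] Δ:[(p0 → p1)=T] refutes=False
  v=10: Γ:[p0=T] Δ:[(p0 → p1)=F] refutes=True  ← countermodel

Result: NO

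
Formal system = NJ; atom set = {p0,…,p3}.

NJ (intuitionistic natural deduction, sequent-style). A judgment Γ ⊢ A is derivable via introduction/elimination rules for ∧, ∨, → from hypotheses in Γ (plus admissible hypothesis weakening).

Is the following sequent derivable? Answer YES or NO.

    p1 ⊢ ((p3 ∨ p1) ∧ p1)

Derivation (root first):
[∧I] p1 ⊢ ((p3 ∨ p1) ∧ p1)
  [∨I₂] p1 ⊢ (p3 ∨ p1)
    [Ax] p1 ⊢ p1
  [Ax] p1 ⊢ p1

Result: YES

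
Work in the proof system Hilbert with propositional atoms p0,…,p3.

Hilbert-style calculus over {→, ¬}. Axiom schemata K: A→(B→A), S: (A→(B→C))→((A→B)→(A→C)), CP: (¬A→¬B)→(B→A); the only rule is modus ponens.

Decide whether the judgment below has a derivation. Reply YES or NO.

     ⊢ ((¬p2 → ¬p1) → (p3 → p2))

Truth-table refutation:
  v=0000: Γ:[] Δ:[((¬p2 → ¬p1) → (p3 → p2))=T] refutes=False
  v=0001: Γ:[] Δ:[((¬p2 → ¬p1) → (p3 → p2))=F] refutes=True  ← countermodel

Result: NO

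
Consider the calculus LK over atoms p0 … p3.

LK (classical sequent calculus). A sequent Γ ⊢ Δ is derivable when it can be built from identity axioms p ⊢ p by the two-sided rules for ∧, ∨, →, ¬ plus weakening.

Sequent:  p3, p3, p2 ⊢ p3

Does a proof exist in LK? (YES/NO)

Derivation (root first):
[WL] p3, p3, p2 ⊢ p3
  [WL] p3, p3 ⊢ p3
    [Ax] p3 ⊢ p3

Result: YES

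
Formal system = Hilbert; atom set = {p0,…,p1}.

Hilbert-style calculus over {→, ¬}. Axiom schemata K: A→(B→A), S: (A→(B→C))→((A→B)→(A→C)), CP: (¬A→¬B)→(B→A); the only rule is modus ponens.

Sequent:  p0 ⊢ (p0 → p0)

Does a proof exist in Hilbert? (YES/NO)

Proof tree:
[MP] p0 ⊢ (p0 → p0)
  [K]  ⊢ (p0 → (p0 → p0))
  [MP] p0 ⊢ p0
    [MP] p0 ⊢ (p0 → p0)
      [K]  ⊢ (p0 → (p0 → p0))
      [Hyp] p0 ⊢ p0
    [Hyp] p0 ⊢ p0

Result: YES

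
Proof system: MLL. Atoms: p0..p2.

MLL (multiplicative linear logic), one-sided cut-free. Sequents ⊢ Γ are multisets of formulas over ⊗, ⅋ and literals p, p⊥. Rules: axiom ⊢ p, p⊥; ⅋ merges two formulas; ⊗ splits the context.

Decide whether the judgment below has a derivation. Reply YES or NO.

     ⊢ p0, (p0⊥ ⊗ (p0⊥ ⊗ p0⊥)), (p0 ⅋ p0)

Derivation trace:
[⅋]  ⊢ p0, (p0⊥ ⊗ (p0⊥ ⊗ p0⊥)), (p0 ⅋ p0)
  [⊗]  ⊢ p0, p0, p0, (p0⊥ ⊗ (p0⊥ ⊗ p0⊥))
    [Ax]  ⊢ p0, p0⊥
    [⊗]  ⊢ p0, p0, (p0⊥ ⊗ p0⊥)
      [Ax]  ⊢ p0, p0⊥
      [Ax]  ⊢ p0, p0⊥

Result: YES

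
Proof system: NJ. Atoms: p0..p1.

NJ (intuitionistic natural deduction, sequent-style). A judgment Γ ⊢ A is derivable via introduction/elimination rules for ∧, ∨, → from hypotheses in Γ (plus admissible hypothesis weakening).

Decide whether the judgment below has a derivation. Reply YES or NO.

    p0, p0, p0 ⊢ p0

Derivation trace:
[Wk] p0, p0, p0 ⊢ p0
  [Wk] p0, p0 ⊢ p0
    [Ax] p0 ⊢ p0

Result: YES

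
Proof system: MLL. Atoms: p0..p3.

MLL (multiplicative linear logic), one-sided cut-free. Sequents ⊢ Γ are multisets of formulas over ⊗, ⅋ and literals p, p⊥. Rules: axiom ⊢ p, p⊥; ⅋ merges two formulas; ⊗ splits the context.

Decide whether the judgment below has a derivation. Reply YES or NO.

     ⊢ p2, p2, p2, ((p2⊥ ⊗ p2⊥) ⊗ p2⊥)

Derivation trace:
[⊗]  ⊢ p2, p2, p2, ((p2⊥ ⊗ p2⊥) ⊗ p2⊥)
  [⊗]  ⊢ p2, p2, (p2⊥ ⊗ p2⊥)
    [Ax]  ⊢ p2, p2⊥
    [Ax]  ⊢ p2, p2⊥
  [Ax]  ⊢ p2, p2⊥

Result: YES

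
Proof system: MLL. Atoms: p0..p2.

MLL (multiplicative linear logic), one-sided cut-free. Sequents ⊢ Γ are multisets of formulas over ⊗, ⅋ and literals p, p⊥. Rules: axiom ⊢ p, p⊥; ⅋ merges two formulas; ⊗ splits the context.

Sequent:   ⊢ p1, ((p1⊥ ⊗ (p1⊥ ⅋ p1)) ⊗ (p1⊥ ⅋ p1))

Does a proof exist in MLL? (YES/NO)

Derivation trace:
[⊗]  ⊢ p1, ((p1⊥ ⊗ (p1⊥ ⅋ p1)) ⊗ (p1⊥ ⅋ p1))
  [⊗]  ⊢ p1, (p1⊥ ⊗ (p1⊥ ⅋ p1))
    [Ax]  ⊢ p1, p1⊥
    [⅋]  ⊢ (p1⊥ ⅋ p1)
      [Ax]  ⊢ p1, p1⊥
  [⅋]  ⊢ (p1⊥ ⅋ p1)
    [Ax]  ⊢ p1, p1⊥

Result: YES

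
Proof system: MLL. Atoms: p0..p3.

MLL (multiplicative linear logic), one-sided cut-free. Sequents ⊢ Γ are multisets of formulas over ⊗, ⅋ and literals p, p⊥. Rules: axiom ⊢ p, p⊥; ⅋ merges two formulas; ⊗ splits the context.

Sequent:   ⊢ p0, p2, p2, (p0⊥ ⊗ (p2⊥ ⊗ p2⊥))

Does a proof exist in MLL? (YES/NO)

Derivation (root first):
[⊗]  ⊢ p0, p2, p2, (p0⊥ ⊗ (p2⊥ ⊗ p2⊥))
  [Ax]  ⊢ p0, p0⊥
  [⊗]  ⊢ p2, p2, (p2⊥ ⊗ p2⊥)
    [Ax]  ⊢ p2, p2⊥
    [Ax]  ⊢ p2, p2⊥

Result: YES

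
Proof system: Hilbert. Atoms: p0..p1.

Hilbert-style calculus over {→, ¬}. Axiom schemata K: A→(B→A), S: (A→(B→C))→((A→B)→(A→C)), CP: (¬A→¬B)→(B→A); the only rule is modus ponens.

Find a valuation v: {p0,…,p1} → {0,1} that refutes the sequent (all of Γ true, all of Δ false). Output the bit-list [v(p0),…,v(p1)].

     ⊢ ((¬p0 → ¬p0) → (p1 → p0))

Enumerate valuations to refute Γ ⊢ Δ:
  v=00: Γ:[] Δ:[((¬p0 → ¬p0) → (p1 → p0))=T] refutes=False
  v=01: Γ:[] Δ:[((¬p0 → ¬p0) → (p1 → p0))=F] refutes=True  ← countermodel

Result: [0, 1]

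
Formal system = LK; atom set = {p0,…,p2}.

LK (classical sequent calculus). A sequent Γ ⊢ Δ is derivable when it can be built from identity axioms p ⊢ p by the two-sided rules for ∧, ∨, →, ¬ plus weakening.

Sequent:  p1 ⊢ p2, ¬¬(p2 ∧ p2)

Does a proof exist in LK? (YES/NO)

Enumerate valuations to refute Γ ⊢ Δ:
  v=000: Γ:[p1=F] Δ:[p2=F, ¬¬(p2 ∧ p2)=F] refutes=False
  v=001: Γ:[p1=F] Δ:[p2=T, ¬¬(p2 ∧ p2)=T] refutes=False
  v=010: Γ:[p1=T] Δ:[p2=F, ¬¬(p2 ∧ p2)=F] refutes=True  ← countermodel

Result: NO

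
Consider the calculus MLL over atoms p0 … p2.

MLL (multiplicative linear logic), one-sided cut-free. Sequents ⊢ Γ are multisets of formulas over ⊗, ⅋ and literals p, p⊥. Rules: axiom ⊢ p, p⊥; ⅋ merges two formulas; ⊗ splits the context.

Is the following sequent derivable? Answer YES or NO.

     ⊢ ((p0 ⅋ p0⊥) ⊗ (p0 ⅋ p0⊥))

Proof tree:
[⊗]  ⊢ ((p0 ⅋ p0⊥) ⊗ (p0 ⅋ p0⊥))
  [⅋]  ⊢ (p0 ⅋ p0⊥)
    [Ax]  ⊢ p0, p0⊥
  [⅋]  ⊢ (p0 ⅋ p0⊥)
    [Ax]  ⊢ p0, p0⊥

Result: YES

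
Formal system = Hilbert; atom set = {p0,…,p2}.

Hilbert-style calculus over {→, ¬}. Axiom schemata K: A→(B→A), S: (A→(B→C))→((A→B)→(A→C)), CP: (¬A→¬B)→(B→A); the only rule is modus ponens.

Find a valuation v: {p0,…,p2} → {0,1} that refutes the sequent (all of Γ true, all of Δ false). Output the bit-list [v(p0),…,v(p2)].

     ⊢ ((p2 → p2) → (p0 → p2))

Enumerate valuations to refute Γ ⊢ Δ:
  v=000: Γ:[] Δ:[((p2 → p2) → (p0 → p2))=T] refutes=False
  v=001: Γ:[] Δ:[((p2 → p2) → (p0 → p2))=T] refutes=False
  v=010: Γ:[] Δ:[((p2 → p2) → (p0 → p2))=T] refutes=False
  v=011: Γ:[] Δ:[((p2 → p2) → (p0 → p2))=T] refutes=False
  v=100: Γ:[] Δ:[((p2 → p2) → (p0 → p2))=F] refutes=True  ← countermodel

Result: [1, 0, 0]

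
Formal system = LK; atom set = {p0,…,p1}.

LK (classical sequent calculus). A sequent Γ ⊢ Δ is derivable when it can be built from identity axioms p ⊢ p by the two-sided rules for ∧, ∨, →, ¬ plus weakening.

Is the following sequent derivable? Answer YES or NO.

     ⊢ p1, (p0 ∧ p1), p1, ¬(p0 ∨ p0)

Enumerate valuations to refute Γ ⊢ Δ:
  v=00: Γ:[] Δ:[p1=F, (p0 ∧ p1)=F, p1=F, ¬(p0 ∨ p0)=T] refutes=False
  v=01: Γ:[] Δ:[p1=T, (p0 ∧ p1)=F, p1=T, ¬(p0 ∨ p0)=T] refutes=False
  v=10: Γ:[] Δ:[p1=F, (p0 ∧ p1)=F, p1=F, ¬(p0 ∨ p0)=F] refutes=True  ← countermodel

Result: NO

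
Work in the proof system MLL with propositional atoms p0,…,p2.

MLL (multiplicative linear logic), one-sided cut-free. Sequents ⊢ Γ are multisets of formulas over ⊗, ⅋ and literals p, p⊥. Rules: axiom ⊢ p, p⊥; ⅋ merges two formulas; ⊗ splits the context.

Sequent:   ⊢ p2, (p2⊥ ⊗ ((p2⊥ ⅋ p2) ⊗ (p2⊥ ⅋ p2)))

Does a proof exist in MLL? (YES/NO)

Derivation trace:
[⊗]  ⊢ p2, (p2⊥ ⊗ ((p2⊥ ⅋ p2) ⊗ (p2⊥ ⅋ p2)))
  [Ax]  ⊢ p2, p2⊥
  [⊗]  ⊢ ((p2⊥ ⅋ p2) ⊗ (p2⊥ ⅋ p2))
    [⅋]  ⊢ (p2⊥ ⅋ p2)
      [Ax]  ⊢ p2, p2⊥
    [⅋]  ⊢ (p2⊥ ⅋ p2)
      [Ax]  ⊢ p2, p2⊥

Result: YES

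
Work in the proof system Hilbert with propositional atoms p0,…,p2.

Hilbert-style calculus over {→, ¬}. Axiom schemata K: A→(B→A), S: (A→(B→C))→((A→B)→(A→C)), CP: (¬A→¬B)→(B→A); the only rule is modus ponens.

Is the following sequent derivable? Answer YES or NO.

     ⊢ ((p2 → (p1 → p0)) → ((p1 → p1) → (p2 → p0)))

Truth-table refutation:
  v=000: Γ:[] Δ:[((p2 → (p1 → p0)) → ((p1 → p1) → (p2 → p0)))=T] refutes=False
  v=001: Γ:[] Δ:[((p2 → (p1 → p0)) → ((p1 → p1) → (p2 → p0)))=F] refutes=True  ← countermodel

Result: NO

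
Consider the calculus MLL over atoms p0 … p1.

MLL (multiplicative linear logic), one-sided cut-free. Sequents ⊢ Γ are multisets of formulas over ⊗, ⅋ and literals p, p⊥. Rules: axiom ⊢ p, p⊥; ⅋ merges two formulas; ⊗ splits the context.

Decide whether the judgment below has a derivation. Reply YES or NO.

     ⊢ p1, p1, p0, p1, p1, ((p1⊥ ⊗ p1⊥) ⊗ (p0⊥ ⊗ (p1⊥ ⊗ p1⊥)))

Proof tree:
[⊗]  ⊢ p1, p1, p0, p1, p1, ((p1⊥ ⊗ p1⊥) ⊗ (p0⊥ ⊗ (p1⊥ ⊗ p1⊥)))
  [⊗]  ⊢ p1, p1, (p1⊥ ⊗ p1⊥)
    [Ax]  ⊢ p1, p1⊥
    [Ax]  ⊢ p1, p1⊥
  [⊗]  ⊢ p0, p1, p1, (p0⊥ ⊗ (p1⊥ ⊗ p1⊥))
    [Ax]  ⊢ p0, p0⊥
    [⊗]  ⊢ p1, p1, (p1⊥ ⊗ p1⊥)
      [Ax]  ⊢ p1, p1⊥
      [Ax]  ⊢ p1, p1⊥

Result: YES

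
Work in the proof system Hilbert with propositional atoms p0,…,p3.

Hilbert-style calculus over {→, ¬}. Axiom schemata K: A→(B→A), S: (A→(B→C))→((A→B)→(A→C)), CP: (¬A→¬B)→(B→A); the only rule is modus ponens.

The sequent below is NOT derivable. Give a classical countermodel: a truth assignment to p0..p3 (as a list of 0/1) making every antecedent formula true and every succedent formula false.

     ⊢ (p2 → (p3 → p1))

Enumerate valuations to refute Γ ⊢ Δ:
  v=0000: Γ:[] Δ:[(p2 → (p3 → p1))=T] refutes=False
  v=0001: Γ:[] Δ:[(p2 → (p3 → p1))=T] refutes=False
  v=0010: Γ:[] Δ:[(p2 → (p3 → p1))=T] refutes=False
  v=0011: Γ:[] Δ:[(p2 → (p3 → p1))=F] refutes=True  ← countermodel

Result: [0, 0, 1, 1]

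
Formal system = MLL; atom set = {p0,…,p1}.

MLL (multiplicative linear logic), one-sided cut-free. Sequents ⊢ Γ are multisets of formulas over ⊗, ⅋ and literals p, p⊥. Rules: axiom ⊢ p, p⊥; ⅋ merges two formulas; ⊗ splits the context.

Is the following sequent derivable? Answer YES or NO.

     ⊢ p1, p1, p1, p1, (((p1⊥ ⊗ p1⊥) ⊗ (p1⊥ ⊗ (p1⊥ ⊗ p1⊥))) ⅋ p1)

Derivation trace:
[⅋]  ⊢ p1, p1, p1, p1, (((p1⊥ ⊗ p1⊥) ⊗ (p1⊥ ⊗ (p1⊥ ⊗ p1⊥))) ⅋ p1)
  [⊗]  ⊢ p1, p1, p1, p1, p1, ((p1⊥ ⊗ p1⊥) ⊗ (p1⊥ ⊗ (p1⊥ ⊗ p1⊥)))
    [⊗]  ⊢ p1, p1, (p1⊥ ⊗ p1⊥)
      [Ax]  ⊢ p1, p1⊥
      [Ax]  ⊢ p1, p1⊥
    [⊗]  ⊢ p1, p1, p1, (p1⊥ ⊗ (p1⊥ ⊗ p1⊥))
      [Ax]  ⊢ p1, p1⊥
      [⊗]  ⊢ p1, p1, (p1⊥ ⊗ p1⊥)
        [Ax]  ⊢ p1, p1⊥
        [Ax]  ⊢ p1, p1⊥

Result: YES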